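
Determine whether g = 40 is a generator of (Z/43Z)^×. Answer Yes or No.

φ(43) = 43 − 1 = 42 = 2 · 3 · 7.
It suffices to check that the order of 40 is not a proper divisor of 42: compute 40^(42/q) for q ∈ {2, 3, 7}.
40^21 ≡ 1 (mod 43)  [q = 2: ≡ 1 ✗]
40^14 ≡ 36 (mod 43)  [q = 3: ≢ 1 ✓]
40^6 ≡ 41 (mod 43)  [q = 7: ≢ 1 ✓]
The check at q = 2 fails, so 40 generates a proper subgroup.

No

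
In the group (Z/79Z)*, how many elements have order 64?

φ(79) = 79 − 1 = 78 = 2 · 3 · 13.
In a cyclic group of order 78, there are φ(d) elements of order d for each divisor d of 78, and zero for non-divisors.
64 does not divide 78, so no element of (Z/79Z)^× has order 64.

0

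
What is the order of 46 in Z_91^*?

12

By Lagrange's theorem, ord_91(46) divides φ(91) = φ(7·13) = (7−1)·(13−1) = 6·12 = 72 = 2^3 · 3^2.
Divisors of 72: 1, 2, 3, 4, 6, 8, 9, 12, 18, 24, 36, 72.
Evaluate successive powers at the divisors of 72:
46^1 ≡ 46 (mod 91)
46^2 ≡ 23 (mod 91)
46^3 ≡ 57 (mod 91)
46^4 ≡ 74 (mod 91)
46^6 ≡ 64 (mod 91)
46^8 ≡ 16 (mod 91)
46^9 ≡ 8 (mod 91)
46^12 ≡ 1 (mod 91) ✓
Therefore the multiplicative order of 46 modulo 91 is 12.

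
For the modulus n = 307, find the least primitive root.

φ(307) = 307 − 1 = 306 = 2 · 3^2 · 17.
g is a primitive root iff g^(306/q) ≢ 1 (mod 307) for each prime q ∈ {2, 3, 17}.
g = 2: 2^153 ≡ 306; 2^102 ≡ 1 — hits 1, so not a primitive root.
g = 3: 3^153 ≡ 306; 3^102 ≡ 1 — hits 1, so not a primitive root.
g = 4: 4^153 ≡ 1 — hits 1, so not a primitive root.
g = 5: 5^153 ≡ 306; 5^102 ≡ 289; 5^18 ≡ 81 — none is 1, so 5 is a primitive root.
The smallest primitive root modulo 307 is 5.

5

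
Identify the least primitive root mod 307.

5

φ(307) = 307 − 1 = 306 = 2 · 3^2 · 17.
Test candidates g = 2, 3, … against the prime factors q ∈ {2, 3, 17} of φ(307): g is a generator iff g^(306/q) ≢ 1 for every such q.
g = 2: 2^153 ≡ 306; 2^102 ≡ 1 — hits 1, so not a primitive root.
g = 3: 3^153 ≡ 306; 3^102 ≡ 1 — hits 1, so not a primitive root.
g = 4: 4^153 ≡ 1 — hits 1, so not a primitive root.
g = 5: 5^153 ≡ 306; 5^102 ≡ 289; 5^18 ≡ 81 — none is 1, so 5 is a primitive root.
So 5 is the smallest generator of (Z/307Z)^×.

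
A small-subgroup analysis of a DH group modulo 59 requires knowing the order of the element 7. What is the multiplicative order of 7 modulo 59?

29

ord(7) | φ(59) = 59 − 1 = 58 = 2 · 29.
Divisors of 58: 1, 2, 29, 58.
Check 7^d mod 59 for each divisor in increasing order:
7^1 ≡ 7 (mod 59)
7^2 ≡ 49 (mod 59)
7^29 ≡ 1 (mod 59) ✓
Therefore the multiplicative order of 7 modulo 59 is 29.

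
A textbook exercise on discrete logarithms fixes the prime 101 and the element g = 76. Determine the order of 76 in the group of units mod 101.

50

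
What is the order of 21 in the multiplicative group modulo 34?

The order of 21 must divide φ(34) = φ(2)·φ(17) = 1·16 = 16 = 2^4.
Divisors of 16: 1, 2, 4, 8, 16.
Compute 21^d (mod 34) for the divisors d until we hit 1:
21^1 ≡ 21 (mod 34)
21^2 ≡ 33 (mod 34)
21^4 ≡ 1 (mod 34) ✓
Therefore the multiplicative order of 21 modulo 34 is 4.

4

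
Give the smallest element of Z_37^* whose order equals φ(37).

2

φ(37) = 37 − 1 = 36 = 2^2 · 3^2.
Test candidates g = 2, 3, … against the prime factors q ∈ {2, 3} of φ(37): g is a generator iff g^(36/q) ≢ 1 for every such q.
g = 2: 2^18 ≡ 36; 2^12 ≡ 26 — none is 1, so 2 is a primitive root.
So 2 is the smallest generator of (Z/37Z)^×.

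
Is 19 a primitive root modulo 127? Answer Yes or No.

No

φ(127) = 127 − 1 = 126 = 2 · 3^2 · 7.
19 is a primitive root mod 127 iff 19^(φ(127)/q) ≢ 1 for every prime q | φ(127), i.e. q ∈ {2, 3, 7}.
19^63 ≡ 1 (mod 127)  [q = 2: ≡ 1 ✗]
19^42 ≡ 1 (mod 127)  [q = 3: ≡ 1 ✗]
19^18 ≡ 1 (mod 127)  [q = 7: ≡ 1 ✗]
19^63 ≡ 1 shows ord(19) | 63, strictly less than φ(127); not a primitive root.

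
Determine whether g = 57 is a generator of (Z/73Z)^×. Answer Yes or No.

No

φ(73) = 73 − 1 = 72 = 2^3 · 3^2.
Test 57^(72/q) mod 73 for each prime factor q of 72:
57^36 ≡ 1 (mod 73)  [q = 2: ≡ 1 ✗]
57^24 ≡ 64 (mod 73)  [q = 3: ≢ 1 ✓]
The check at q = 2 fails, so 57 generates a proper subgroup.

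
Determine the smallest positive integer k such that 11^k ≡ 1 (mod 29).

ord(11) | φ(29) = 29 − 1 = 28 = 2^2 · 7.
Divisors of 28: 1, 2, 4, 7, 14, 28.
Evaluate successive powers at the divisors of 28:
11^1 ≡ 11
11^2 ≡ 5
11^4 ≡ 25
11^7 ≡ 12
11^14 ≡ 28
11^28 ≡ 1
So ord_29(11) = 28.

28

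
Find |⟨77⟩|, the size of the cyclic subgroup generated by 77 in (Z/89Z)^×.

8

ord(77) | φ(89) = 89 − 1 = 88 = 2^3 · 11.
Divisors of 88: 1, 2, 4, 8, 11, 22, 44, 88.
Check 77^d mod 89 for each divisor in increasing order:
77^1 ≡ 77
77^2 ≡ 55
77^4 ≡ 88
77^8 ≡ 1
Therefore the multiplicative order of 77 modulo 89 is 8.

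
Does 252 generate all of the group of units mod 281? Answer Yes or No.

No

φ(281) = 281 − 1 = 280 = 2^3 · 5 · 7.
Test 252^(280/q) mod 281 for each prime factor q of 280:
252^140 ≡ 1 (mod 281)  [q = 2: ≡ 1 ✗]
252^56 ≡ 90 (mod 281)  [q = 5: ≢ 1 ✓]
252^40 ≡ 165 (mod 281)  [q = 7: ≢ 1 ✓]
252^140 ≡ 1 shows ord(252) | 140, strictly less than φ(281); not a primitive root.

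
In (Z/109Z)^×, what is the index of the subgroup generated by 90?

3

The order of 90 must divide φ(109) = 109 − 1 = 108 = 2^2 · 3^3.
Divisors of 108: 1, 2, 3, 4, 6, 9, 12, 18, 27, 36, 54, 108.
Check 90^d mod 109 for each divisor in increasing order:
90^1 ≡ 90 (mod 109)
90^2 ≡ 34 (mod 109)
90^3 ≡ 8 (mod 109)
90^4 ≡ 66 (mod 109)
90^6 ≡ 64 (mod 109)
90^9 ≡ 76 (mod 109)
90^12 ≡ 63 (mod 109)
90^18 ≡ 108 (mod 109)
90^27 ≡ 33 (mod 109)
90^36 ≡ 1 (mod 109) ✓
So ord_109(90) = 36, hence |⟨90⟩| = 36.
The index is φ(109) / ord(90) = 108 / 36 = 3.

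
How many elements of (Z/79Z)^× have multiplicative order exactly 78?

24

φ(79) = 79 − 1 = 78 = 2 · 3 · 13.
Since (Z/79Z)^× is cyclic of order 78, the number of elements of order d is φ(d) when d | 78 and 0 otherwise.
78 = 2 · 3 · 13 divides 78, and φ(78) = 24.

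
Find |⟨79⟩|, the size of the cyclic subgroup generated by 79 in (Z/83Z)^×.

82

By Lagrange's theorem, ord_83(79) divides φ(83) = 83 − 1 = 82 = 2 · 41.
Divisors of 82: 1, 2, 41, 82.
Test each divisor d:
79^1 ≡ 79 (mod 83)
79^2 ≡ 16 (mod 83)
79^41 ≡ 82 (mod 83)
79^82 ≡ 1 (mod 83) ✓
So ord_83(79) = 82.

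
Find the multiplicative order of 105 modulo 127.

18

Since 105 ∈ (Z/127Z)^×, its order divides φ(127) = 127 − 1 = 126 = 2 · 3^2 · 7.
Divisors of 126: 1, 2, 3, 6, 7, 9, 14, 18, 21, 42, 63, 126.
Evaluate successive powers at the divisors of 126:
105^1 ≡ 105 (mod 127)
105^2 ≡ 103 (mod 127)
105^3 ≡ 20 (mod 127)
105^6 ≡ 19 (mod 127)
105^7 ≡ 90 (mod 127)
105^9 ≡ 126 (mod 127)
105^14 ≡ 99 (mod 127)
105^18 ≡ 1 (mod 127) ✓
Therefore the multiplicative order of 105 modulo 127 is 18.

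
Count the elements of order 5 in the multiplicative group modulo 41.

4

φ(41) = 41 − 1 = 40 = 2^3 · 5.
(Z/41Z)^× is cyclic (|G| = 40); a cyclic group of order m has exactly φ(d) elements of each order d | m, and none otherwise.
5 | 40, and φ(5) = 5 − 1 = 4.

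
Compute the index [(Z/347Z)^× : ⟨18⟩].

1

ord(18) | φ(347) = 347 − 1 = 346 = 2 · 173.
Divisors of 346: 1, 2, 173, 346.
Check 18^d mod 347 for each divisor in increasing order:
18^1 ≡ 18
18^2 ≡ 324
18^173 ≡ 346
18^346 ≡ 1
So ord_347(18) = 346, hence |⟨18⟩| = 346.
The index is φ(347) / ord(18) = 346 / 346 = 1.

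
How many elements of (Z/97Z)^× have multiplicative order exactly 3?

2

φ(97) = 97 − 1 = 96 = 2^5 · 3.
(Z/97Z)^× is cyclic (|G| = 96); a cyclic group of order m has exactly φ(d) elements of each order d | m, and none otherwise.
3 | 96, and φ(3) = 3 − 1 = 2.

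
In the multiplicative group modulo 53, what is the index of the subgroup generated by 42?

4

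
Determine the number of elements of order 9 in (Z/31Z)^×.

0

φ(31) = 31 − 1 = 30 = 2 · 3 · 5.
(Z/31Z)^× is cyclic (|G| = 30); a cyclic group of order m has exactly φ(d) elements of each order d | m, and none otherwise.
9 does not divide 30, so no element of (Z/31Z)^× has order 9.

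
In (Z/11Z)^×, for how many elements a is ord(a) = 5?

4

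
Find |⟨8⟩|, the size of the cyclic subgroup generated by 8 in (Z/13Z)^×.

By Lagrange's theorem, ord_13(8) divides φ(13) = 13 − 1 = 12 = 2^2 · 3.
Divisors of 12: 1, 2, 3, 4, 6, 12.
Evaluate successive powers at the divisors of 12:
8^1 ≡ 8 (mod 13)
8^2 ≡ 12 (mod 13)
8^3 ≡ 5 (mod 13)
8^4 ≡ 1 (mod 13) ✓
Hence ord(8) = 4.

4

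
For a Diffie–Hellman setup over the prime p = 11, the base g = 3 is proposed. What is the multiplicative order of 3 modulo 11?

5

Since 3 ∈ (Z/11Z)^×, its order divides φ(11) = 11 − 1 = 10 = 2 · 5.
Divisors of 10: 1, 2, 5, 10.
Check 3^d mod 11 for each divisor in increasing order:
3^1 ≡ 3 (mod 11)
3^2 ≡ 9 (mod 11)
3^5 ≡ 1 (mod 11) ✓
The smallest such exponent is 5, so the order of 3 is 5.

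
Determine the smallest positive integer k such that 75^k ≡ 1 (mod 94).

23

ord(75) | φ(94) = φ(2)·φ(47) = 1·46 = 46 = 2 · 23.
Divisors of 46: 1, 2, 23, 46.
Check 75^d mod 94 for each divisor in increasing order:
75^1 ≡ 75 (mod 94)
75^2 ≡ 79 (mod 94)
75^23 ≡ 1 (mod 94) ✓
The smallest such exponent is 23, so the order of 75 is 23.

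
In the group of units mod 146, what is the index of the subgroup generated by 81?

The order of 81 must divide φ(146) = φ(2)·φ(73) = 1·72 = 72 = 2^3 · 3^2.
Divisors of 72: 1, 2, 3, 4, 6, 8, 9, 12, 18, 24, 36, 72.
Compute 81^d (mod 146) for the divisors d until we hit 1:
81^1 ≡ 81 (mod 146)
81^2 ≡ 137 (mod 146)
81^3 ≡ 1 (mod 146) ✓
Thus |⟨81⟩| = ord(81) = 3.
[(Z/146Z)^× : ⟨81⟩] = 72/3 = 24.

24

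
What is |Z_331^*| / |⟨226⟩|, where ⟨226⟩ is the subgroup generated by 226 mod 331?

3

ord(226) | φ(331) = 331 − 1 = 330 = 2 · 3 · 5 · 11.
Divisors of 330: 1, 2, 3, 5, 6, 10, 11, 15, 22, 30, 33, 55, 66, 110, 165, 330.
Evaluate successive powers at the divisors of 330:
226^1 ≡ 226 (mod 331)
226^2 ≡ 102 (mod 331)
226^3 ≡ 213 (mod 331)
226^5 ≡ 211 (mod 331)
226^6 ≡ 22 (mod 331)
226^10 ≡ 167 (mod 331)
226^11 ≡ 8 (mod 331)
226^15 ≡ 151 (mod 331)
226^22 ≡ 64 (mod 331)
226^30 ≡ 293 (mod 331)
226^33 ≡ 181 (mod 331)
226^55 ≡ 330 (mod 331)
226^66 ≡ 323 (mod 331)
226^110 ≡ 1 (mod 331) ✓
The order of 226 is 110, so the subgroup it generates has 110 elements.
Index = |(Z/331Z)^×| / |⟨226⟩| = 330 / 110 = 3.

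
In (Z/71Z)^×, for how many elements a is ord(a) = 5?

4

φ(71) = 71 − 1 = 70 = 2 · 5 · 7.
In a cyclic group of order 70, there are φ(d) elements of order d for each divisor d of 70, and zero for non-divisors.
5 | 70, and φ(5) = 5 − 1 = 4.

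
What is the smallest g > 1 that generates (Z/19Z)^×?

φ(19) = 19 − 1 = 18 = 2 · 3^2.
Test candidates g = 2, 3, … against the prime factors q ∈ {2, 3} of φ(19): g is a generator iff g^(18/q) ≢ 1 for every such q.
g = 2: 2^9 ≡ 18; 2^6 ≡ 7 — none is 1, so 2 is a primitive root.
So 2 is the smallest generator of (Z/19Z)^×.

2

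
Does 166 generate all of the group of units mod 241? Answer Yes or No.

No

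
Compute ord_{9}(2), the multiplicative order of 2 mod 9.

6

The order of 2 must divide φ(9) = φ(3^2) = 3·(3−1) = 6 = 2 · 3.
Divisors of 6: 1, 2, 3, 6.
Compute 2^d (mod 9) for the divisors d until we hit 1:
2^1 ≡ 2 (mod 9)
2^2 ≡ 4 (mod 9)
2^3 ≡ 8 (mod 9)
2^6 ≡ 1 (mod 9) ✓
Hence ord(2) = 6.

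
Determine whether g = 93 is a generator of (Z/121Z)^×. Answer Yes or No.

φ(121) = φ(11^2) = 11·(11−1) = 110 = 2 · 5 · 11.
Test 93^(110/q) mod 121 for each prime factor q of 110:
93^55 ≡ 1 (mod 121)  [q = 2: ≡ 1 ✗]
93^22 ≡ 3 (mod 121)  [q = 5: ≢ 1 ✓]
93^10 ≡ 12 (mod 121)  [q = 11: ≢ 1 ✓]
93^55 ≡ 1 shows ord(93) | 55, strictly less than φ(121); not a primitive root.

No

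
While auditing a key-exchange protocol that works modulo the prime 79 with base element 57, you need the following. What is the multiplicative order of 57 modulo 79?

The order of 57 must divide φ(79) = 79 − 1 = 78 = 2 · 3 · 13.
Divisors of 78: 1, 2, 3, 6, 13, 26, 39, 78.
Evaluate successive powers at the divisors of 78:
57^1 ≡ 57 (mod 79)
57^2 ≡ 10 (mod 79)
57^3 ≡ 17 (mod 79)
57^6 ≡ 52 (mod 79)
57^13 ≡ 78 (mod 79)
57^26 ≡ 1 (mod 79) ✓
Therefore the multiplicative order of 57 modulo 79 is 26.

26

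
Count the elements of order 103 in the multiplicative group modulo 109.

0

φ(109) = 109 − 1 = 108 = 2^2 · 3^3.
(Z/109Z)^× is cyclic (|G| = 108); a cyclic group of order m has exactly φ(d) elements of each order d | m, and none otherwise.
103 does not divide 108, so no element of (Z/109Z)^× has order 103.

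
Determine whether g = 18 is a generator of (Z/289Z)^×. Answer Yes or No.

No

φ(289) = φ(17^2) = 17·(17−1) = 272 = 2^4 · 17.
An element g generates (Z/289Z)^× iff g^(272/q) ≢ 1 (mod 289) for each prime q ∈ {2, 17}.
18^136 ≡ 1 (mod 289)  [q = 2: ≡ 1 ✗]
18^16 ≡ 273 (mod 289)  [q = 17: ≢ 1 ✓]
18^136 ≡ 1 shows ord(18) | 136, strictly less than φ(289); not a primitive root.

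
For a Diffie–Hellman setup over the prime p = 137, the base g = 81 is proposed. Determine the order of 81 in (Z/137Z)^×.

34

By Lagrange's theorem, ord_137(81) divides φ(137) = 137 − 1 = 136 = 2^3 · 17.
Divisors of 136: 1, 2, 4, 8, 17, 34, 68, 136.
Evaluate successive powers at the divisors of 136:
81^1 ≡ 81 (mod 137)
81^2 ≡ 122 (mod 137)
81^4 ≡ 88 (mod 137)
81^8 ≡ 72 (mod 137)
81^17 ≡ 136 (mod 137)
81^34 ≡ 1 (mod 137) ✓
Therefore the multiplicative order of 81 modulo 137 is 34.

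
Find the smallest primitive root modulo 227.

2

φ(227) = 227 − 1 = 226 = 2 · 113.
Test candidates g = 2, 3, … against the prime factors q ∈ {2, 113} of φ(227): g is a generator iff g^(226/q) ≢ 1 for every such q.
g = 2: 2^113 ≡ 226; 2^2 ≡ 4 — none is 1, so 2 is a primitive root.
Hence the least primitive root of 227 is 2.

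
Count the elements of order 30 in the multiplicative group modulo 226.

φ(226) = φ(2)·φ(113) = 1·112 = 112 = 2^4 · 7.
Since (Z/226Z)^× is cyclic of order 112, the number of elements of order d is φ(d) when d | 112 and 0 otherwise.
30 does not divide 112, so no element of (Z/226Z)^× has order 30.

0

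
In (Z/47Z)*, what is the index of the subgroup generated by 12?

2

The order of 12 must divide φ(47) = 47 − 1 = 46 = 2 · 23.
Divisors of 46: 1, 2, 23, 46.
Check 12^d mod 47 for each divisor in increasing order:
12^1 ≡ 12
12^2 ≡ 3
12^23 ≡ 1
So ord_47(12) = 23, hence |⟨12⟩| = 23.
The index is φ(47) / ord(12) = 46 / 23 = 2.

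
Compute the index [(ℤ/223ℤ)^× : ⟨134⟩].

ord(134) | φ(223) = 223 − 1 = 222 = 2 · 3 · 37.
Divisors of 222: 1, 2, 3, 6, 37, 74, 111, 222.
Test each divisor d:
134^1 ≡ 134 (mod 223)
134^2 ≡ 116 (mod 223)
134^3 ≡ 157 (mod 223)
134^6 ≡ 119 (mod 223)
134^37 ≡ 184 (mod 223)
134^74 ≡ 183 (mod 223)
134^111 ≡ 222 (mod 223)
134^222 ≡ 1 (mod 223) ✓
So ord_223(134) = 222, hence |⟨134⟩| = 222.
The index is φ(223) / ord(134) = 222 / 222 = 1.

1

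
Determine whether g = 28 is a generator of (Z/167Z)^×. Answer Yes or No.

No

φ(167) = 167 − 1 = 166 = 2 · 83.
It suffices to check that the order of 28 is not a proper divisor of 166: compute 28^(166/q) for q ∈ {2, 83}.
28^83 ≡ 1 (mod 167)  [q = 2: ≡ 1 ✗]
28^2 ≡ 116 (mod 167)  [q = 83: ≢ 1 ✓]
28^83 ≡ 1 shows ord(28) | 83, strictly less than φ(167); not a primitive root.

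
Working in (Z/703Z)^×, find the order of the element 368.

36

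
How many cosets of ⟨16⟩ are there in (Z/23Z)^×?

2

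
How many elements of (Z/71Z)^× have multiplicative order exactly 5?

φ(71) = 71 − 1 = 70 = 2 · 5 · 7.
(Z/71Z)^× is cyclic (|G| = 70); a cyclic group of order m has exactly φ(d) elements of each order d | m, and none otherwise.
5 | 70, and φ(5) = 5 − 1 = 4.

4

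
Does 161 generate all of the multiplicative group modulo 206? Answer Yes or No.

No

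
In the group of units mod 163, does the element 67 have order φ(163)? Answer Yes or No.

Yes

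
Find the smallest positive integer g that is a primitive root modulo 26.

7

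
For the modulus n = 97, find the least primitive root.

5

φ(97) = 97 − 1 = 96 = 2^5 · 3.
g is a primitive root iff g^(96/q) ≢ 1 (mod 97) for each prime q ∈ {2, 3}.
g = 2: 2^48 ≡ 1 — hits 1, so not a primitive root.
g = 3: 3^48 ≡ 1 — hits 1, so not a primitive root.
g = 4: 4^48 ≡ 1 — hits 1, so not a primitive root.
g = 5: 5^48 ≡ 96; 5^32 ≡ 35 — none is 1, so 5 is a primitive root.
Hence the least primitive root of 97 is 5.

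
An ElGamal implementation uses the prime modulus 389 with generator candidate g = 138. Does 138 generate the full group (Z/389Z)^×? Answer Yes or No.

Yes

φ(389) = 389 − 1 = 388 = 2^2 · 97.
It suffices to check that the order of 138 is not a proper divisor of 388: compute 138^(388/q) for q ∈ {2, 97}.
138^194 ≡ 388 (mod 389)  [q = 2: ≢ 1 ✓]
138^4 ≡ 289 (mod 389)  [q = 97: ≢ 1 ✓]
Every test exponent gives a nontrivial residue, hence 138 generates the full group.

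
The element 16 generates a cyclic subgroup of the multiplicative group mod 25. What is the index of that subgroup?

ord(16) | φ(25) = φ(5^2) = 5·(5−1) = 20 = 2^2 · 5.
Divisors of 20: 1, 2, 4, 5, 10, 20.
Compute 16^d (mod 25) for the divisors d until we hit 1:
16^1 ≡ 16 (mod 25)
16^2 ≡ 6 (mod 25)
16^4 ≡ 11 (mod 25)
16^5 ≡ 1 (mod 25) ✓
So ord_25(16) = 5, hence |⟨16⟩| = 5.
Index = |(Z/25Z)^×| / |⟨16⟩| = 20 / 5 = 4.

4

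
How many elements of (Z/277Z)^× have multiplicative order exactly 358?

φ(277) = 277 − 1 = 276 = 2^2 · 3 · 23.
Since (Z/277Z)^× is cyclic of order 276, the number of elements of order d is φ(d) when d | 276 and 0 otherwise.
Here 276 is not a multiple of 358, so there are no elements of order 358.

0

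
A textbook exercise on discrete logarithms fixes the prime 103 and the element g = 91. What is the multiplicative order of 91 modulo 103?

51

Since 91 ∈ (Z/103Z)^×, its order divides φ(103) = 103 − 1 = 102 = 2 · 3 · 17.
Divisors of 102: 1, 2, 3, 6, 17, 34, 51, 102.
Evaluate successive powers at the divisors of 102:
91^1 ≡ 91
91^2 ≡ 41
91^3 ≡ 23
91^6 ≡ 14
91^17 ≡ 46
91^34 ≡ 56
91^51 ≡ 1
Hence ord(91) = 51.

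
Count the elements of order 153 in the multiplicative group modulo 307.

φ(307) = 307 − 1 = 306 = 2 · 3^2 · 17.
Since (Z/307Z)^× is cyclic of order 306, the number of elements of order d is φ(d) when d | 306 and 0 otherwise.
153 = 3^2 · 17 divides 306, and φ(153) = 96.

96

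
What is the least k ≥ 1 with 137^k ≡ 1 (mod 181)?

Since 137 ∈ (Z/181Z)^×, its order divides φ(181) = 181 − 1 = 180 = 2^2 · 3^2 · 5.
Divisors of 180: 1, 2, 3, 4, 5, 6, 9, 10, 12, 15, 18, 20, 30, 36, 45, 60, 90, 180.
Test each divisor d:
137^1 ≡ 137
137^2 ≡ 126
137^3 ≡ 67
137^4 ≡ 129
137^5 ≡ 116
137^6 ≡ 145
137^9 ≡ 122
137^10 ≡ 62
137^12 ≡ 29
137^15 ≡ 133
137^18 ≡ 42
137^20 ≡ 43
137^30 ≡ 132
137^36 ≡ 135
137^45 ≡ 180
137^60 ≡ 48
137^90 ≡ 1
So ord_181(137) = 90.

90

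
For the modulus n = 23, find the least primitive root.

5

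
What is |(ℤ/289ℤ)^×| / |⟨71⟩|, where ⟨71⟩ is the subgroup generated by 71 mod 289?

1

ord(71) | φ(289) = φ(17^2) = 17·(17−1) = 272 = 2^4 · 17.
Divisors of 272: 1, 2, 4, 8, 16, 17, 34, 68, 136, 272.
Evaluate successive powers at the divisors of 272:
71^1 ≡ 71
71^2 ≡ 128
71^4 ≡ 200
71^8 ≡ 118
71^16 ≡ 52
71^17 ≡ 224
71^34 ≡ 179
71^68 ≡ 251
71^136 ≡ 288
71^272 ≡ 1
So ord_289(71) = 272, hence |⟨71⟩| = 272.
[(Z/289Z)^× : ⟨71⟩] = 272/272 = 1.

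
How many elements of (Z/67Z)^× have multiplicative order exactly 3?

φ(67) = 67 − 1 = 66 = 2 · 3 · 11.
(Z/67Z)^× is cyclic (|G| = 66); a cyclic group of order m has exactly φ(d) elements of each order d | m, and none otherwise.
3 | 66, and φ(3) = 3 − 1 = 2.

2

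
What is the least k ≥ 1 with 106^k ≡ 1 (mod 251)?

125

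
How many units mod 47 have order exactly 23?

22

φ(47) = 47 − 1 = 46 = 2 · 23.
(Z/47Z)^× is cyclic (|G| = 46); a cyclic group of order m has exactly φ(d) elements of each order d | m, and none otherwise.
23 | 46, and φ(23) = 23 − 1 = 22.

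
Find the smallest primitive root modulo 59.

2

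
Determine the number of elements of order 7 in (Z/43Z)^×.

6

φ(43) = 43 − 1 = 42 = 2 · 3 · 7.
Since (Z/43Z)^× is cyclic of order 42, the number of elements of order d is φ(d) when d | 42 and 0 otherwise.
7 | 42, and φ(7) = 7 − 1 = 6.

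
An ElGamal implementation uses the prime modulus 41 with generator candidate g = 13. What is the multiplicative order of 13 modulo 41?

40

By Lagrange's theorem, ord_41(13) divides φ(41) = 41 − 1 = 40 = 2^3 · 5.
Divisors of 40: 1, 2, 4, 5, 8, 10, 20, 40.
Evaluate successive powers at the divisors of 40:
13^1 ≡ 13
13^2 ≡ 5
13^4 ≡ 25
13^5 ≡ 38
13^8 ≡ 10
13^10 ≡ 9
13^20 ≡ 40
13^40 ≡ 1
The smallest such exponent is 40, so the order of 13 is 40.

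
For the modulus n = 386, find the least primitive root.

5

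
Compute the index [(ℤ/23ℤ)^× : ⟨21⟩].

1

Since 21 ∈ (Z/23Z)^×, its order divides φ(23) = 23 − 1 = 22 = 2 · 11.
Divisors of 22: 1, 2, 11, 22.
Test each divisor d:
21^1 ≡ 21
21^2 ≡ 4
21^11 ≡ 22
21^22 ≡ 1
Thus |⟨21⟩| = ord(21) = 22.
The index is φ(23) / ord(21) = 22 / 22 = 1.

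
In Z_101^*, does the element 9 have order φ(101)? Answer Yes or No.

No

φ(101) = 101 − 1 = 100 = 2^2 · 5^2.
Test 9^(100/q) mod 101 for each prime factor q of 100:
9^50 ≡ 1 (mod 101)  [q = 2: ≡ 1 ✗]
9^20 ≡ 87 (mod 101)  [q = 5: ≢ 1 ✓]
Since 9^50 ≡ 1, the order of 9 divides 50 < 100, so 9 is not a primitive root.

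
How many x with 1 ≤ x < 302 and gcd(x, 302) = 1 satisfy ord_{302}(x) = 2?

1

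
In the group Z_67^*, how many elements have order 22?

10

φ(67) = 67 − 1 = 66 = 2 · 3 · 11.
(Z/67Z)^× is cyclic (|G| = 66); a cyclic group of order m has exactly φ(d) elements of each order d | m, and none otherwise.
22 = 2 · 11 divides 66, and φ(22) = 10.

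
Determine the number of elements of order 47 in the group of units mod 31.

φ(31) = 31 − 1 = 30 = 2 · 3 · 5.
Since (Z/31Z)^× is cyclic of order 30, the number of elements of order d is φ(d) when d | 30 and 0 otherwise.
Since 47 ∤ 30, the count is 0.

0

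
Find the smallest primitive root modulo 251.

6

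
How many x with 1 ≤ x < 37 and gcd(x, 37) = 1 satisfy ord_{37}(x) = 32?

φ(37) = 37 − 1 = 36 = 2^2 · 3^2.
Since (Z/37Z)^× is cyclic of order 36, the number of elements of order d is φ(d) when d | 36 and 0 otherwise.
Since 32 ∤ 36, the count is 0.

0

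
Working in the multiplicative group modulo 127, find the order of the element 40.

ord(40) | φ(127) = 127 − 1 = 126 = 2 · 3^2 · 7.
Divisors of 126: 1, 2, 3, 6, 7, 9, 14, 18, 21, 42, 63, 126.
Compute 40^d (mod 127) for the divisors d until we hit 1:
40^1 ≡ 40
40^2 ≡ 76
40^3 ≡ 119
40^6 ≡ 64
40^7 ≡ 20
40^9 ≡ 123
40^14 ≡ 19
40^18 ≡ 16
40^21 ≡ 126
40^42 ≡ 1
Therefore the multiplicative order of 40 modulo 127 is 42.

42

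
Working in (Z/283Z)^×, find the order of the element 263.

141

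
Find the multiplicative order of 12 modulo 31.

30

The order of 12 must divide φ(31) = 31 − 1 = 30 = 2 · 3 · 5.
Divisors of 30: 1, 2, 3, 5, 6, 10, 15, 30.
Compute 12^d (mod 31) for the divisors d until we hit 1:
12^1 ≡ 12 (mod 31)
12^2 ≡ 20 (mod 31)
12^3 ≡ 23 (mod 31)
12^5 ≡ 26 (mod 31)
12^6 ≡ 2 (mod 31)
12^10 ≡ 25 (mod 31)
12^15 ≡ 30 (mod 31)
12^30 ≡ 1 (mod 31) ✓
Hence ord(12) = 30.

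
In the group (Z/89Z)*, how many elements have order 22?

10

φ(89) = 89 − 1 = 88 = 2^3 · 11.
In a cyclic group of order 88, there are φ(d) elements of order d for each divisor d of 88, and zero for non-divisors.
22 = 2 · 11 divides 88, and φ(22) = 10.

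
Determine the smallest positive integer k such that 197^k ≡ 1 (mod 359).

358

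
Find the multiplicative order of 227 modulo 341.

30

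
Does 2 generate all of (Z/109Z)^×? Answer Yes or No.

φ(109) = 109 − 1 = 108 = 2^2 · 3^3.
2 is a primitive root mod 109 iff 2^(φ(109)/q) ≢ 1 for every prime q | φ(109), i.e. q ∈ {2, 3}.
2^54 ≡ 108 (mod 109)  [q = 2: ≢ 1 ✓]
2^36 ≡ 1 (mod 109)  [q = 3: ≡ 1 ✗]
Since 2^36 ≡ 1, the order of 2 divides 36 < 108, so 2 is not a primitive root.

No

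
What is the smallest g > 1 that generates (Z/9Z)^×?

2

φ(9) = φ(3^2) = 3·(3−1) = 6 = 2 · 3.
Test candidates g = 2, 3, … against the prime factors q ∈ {2, 3} of φ(9): g is a generator iff g^(6/q) ≢ 1 for every such q.
g = 2: 2^3 ≡ 8; 2^2 ≡ 4 — none is 1, so 2 is a primitive root.
So 2 is the smallest generator of (Z/9Z)^×.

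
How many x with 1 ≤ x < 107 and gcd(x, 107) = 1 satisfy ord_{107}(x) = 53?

52

φ(107) = 107 − 1 = 106 = 2 · 53.
(Z/107Z)^× is cyclic (|G| = 106); a cyclic group of order m has exactly φ(d) elements of each order d | m, and none otherwise.
53 | 106, and φ(53) = 53 − 1 = 52.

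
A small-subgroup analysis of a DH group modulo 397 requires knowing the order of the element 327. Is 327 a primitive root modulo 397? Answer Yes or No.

No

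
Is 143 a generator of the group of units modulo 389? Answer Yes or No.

φ(389) = 389 − 1 = 388 = 2^2 · 97.
It suffices to check that the order of 143 is not a proper divisor of 388: compute 143^(388/q) for q ∈ {2, 97}.
143^194 ≡ 1 (mod 389)  [q = 2: ≡ 1 ✗]
143^4 ≡ 216 (mod 389)  [q = 97: ≢ 1 ✓]
143^194 ≡ 1 shows ord(143) | 194, strictly less than φ(389); not a primitive root.

No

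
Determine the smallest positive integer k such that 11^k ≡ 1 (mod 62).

30

The order of 11 must divide φ(62) = φ(2)·φ(31) = 1·30 = 30 = 2 · 3 · 5.
Divisors of 30: 1, 2, 3, 5, 6, 10, 15, 30.
Test each divisor d:
11^1 ≡ 11 (mod 62)
11^2 ≡ 59 (mod 62)
11^3 ≡ 29 (mod 62)
11^5 ≡ 37 (mod 62)
11^6 ≡ 35 (mod 62)
11^10 ≡ 5 (mod 62)
11^15 ≡ 61 (mod 62)
11^30 ≡ 1 (mod 62) ✓
Hence ord(11) = 30.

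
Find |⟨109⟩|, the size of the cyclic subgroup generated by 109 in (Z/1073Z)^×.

252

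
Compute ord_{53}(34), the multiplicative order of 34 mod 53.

By Lagrange's theorem, ord_53(34) divides φ(53) = 53 − 1 = 52 = 2^2 · 13.
Divisors of 52: 1, 2, 4, 13, 26, 52.
Compute 34^d (mod 53) for the divisors d until we hit 1:
34^1 ≡ 34 (mod 53)
34^2 ≡ 43 (mod 53)
34^4 ≡ 47 (mod 53)
34^13 ≡ 23 (mod 53)
34^26 ≡ 52 (mod 53)
34^52 ≡ 1 (mod 53) ✓
Hence ord(34) = 52.

52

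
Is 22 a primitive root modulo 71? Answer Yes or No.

Yes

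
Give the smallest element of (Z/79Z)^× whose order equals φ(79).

3

φ(79) = 79 − 1 = 78 = 2 · 3 · 13.
g is a primitive root iff g^(78/q) ≢ 1 (mod 79) for each prime q ∈ {2, 3, 13}.
g = 2: 2^39 ≡ 1 — hits 1, so not a primitive root.
g = 3: 3^39 ≡ 78; 3^26 ≡ 23; 3^6 ≡ 18 — none is 1, so 3 is a primitive root.
Hence the least primitive root of 79 is 3.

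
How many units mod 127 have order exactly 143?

0

φ(127) = 127 − 1 = 126 = 2 · 3^2 · 7.
Since (Z/127Z)^× is cyclic of order 126, the number of elements of order d is φ(d) when d | 126 and 0 otherwise.
143 does not divide 126, so no element of (Z/127Z)^× has order 143.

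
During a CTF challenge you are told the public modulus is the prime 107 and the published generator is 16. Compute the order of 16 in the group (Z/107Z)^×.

ord(16) | φ(107) = 107 − 1 = 106 = 2 · 53.
Divisors of 106: 1, 2, 53, 106.
Compute 16^d (mod 107) for the divisors d until we hit 1:
16^1 ≡ 16 (mod 107)
16^2 ≡ 42 (mod 107)
16^53 ≡ 1 (mod 107) ✓
Therefore the multiplicative order of 16 modulo 107 is 53.

53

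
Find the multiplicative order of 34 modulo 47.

The order of 34 must divide φ(47) = 47 − 1 = 46 = 2 · 23.
Divisors of 46: 1, 2, 23, 46.
Compute 34^d (mod 47) for the divisors d until we hit 1:
34^1 ≡ 34
34^2 ≡ 28
34^23 ≡ 1
The smallest such exponent is 23, so the order of 34 is 23.

23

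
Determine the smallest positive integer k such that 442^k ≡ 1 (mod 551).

ord(442) | φ(551) = φ(19·29) = (19−1)·(29−1) = 18·28 = 504 = 2^3 · 3^2 · 7.
Divisors of 504: 1, 2, 3, 4, 6, 7, 8, 9, 12, 14, 18, 21, 24, 28, 36, 42, 56, 63, 72, 84, 126, 168, 252, 504.
Evaluate successive powers at the divisors of 504:
442^1 ≡ 442 (mod 551)
442^2 ≡ 310 (mod 551)
442^3 ≡ 372 (mod 551)
442^4 ≡ 226 (mod 551)
442^6 ≡ 83 (mod 551)
442^7 ≡ 320 (mod 551)
442^8 ≡ 384 (mod 551)
442^9 ≡ 20 (mod 551)
442^12 ≡ 277 (mod 551)
442^14 ≡ 465 (mod 551)
442^18 ≡ 400 (mod 551)
442^21 ≡ 30 (mod 551)
442^24 ≡ 140 (mod 551)
442^28 ≡ 233 (mod 551)
442^36 ≡ 210 (mod 551)
442^42 ≡ 349 (mod 551)
442^56 ≡ 291 (mod 551)
442^63 ≡ 1 (mod 551) ✓
Therefore the multiplicative order of 442 modulo 551 is 63.

63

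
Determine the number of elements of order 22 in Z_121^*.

10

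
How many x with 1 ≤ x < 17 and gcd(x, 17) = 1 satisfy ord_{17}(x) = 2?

φ(17) = 17 − 1 = 16 = 2^4.
(Z/17Z)^× is cyclic (|G| = 16); a cyclic group of order m has exactly φ(d) elements of each order d | m, and none otherwise.
2 | 16, and φ(2) = 2 − 1 = 1.

1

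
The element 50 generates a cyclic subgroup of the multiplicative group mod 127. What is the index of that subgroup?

Since 50 ∈ (Z/127Z)^×, its order divides φ(127) = 127 − 1 = 126 = 2 · 3^2 · 7.
Divisors of 126: 1, 2, 3, 6, 7, 9, 14, 18, 21, 42, 63, 126.
Evaluate successive powers at the divisors of 126:
50^1 ≡ 50 (mod 127)
50^2 ≡ 87 (mod 127)
50^3 ≡ 32 (mod 127)
50^6 ≡ 8 (mod 127)
50^7 ≡ 19 (mod 127)
50^9 ≡ 2 (mod 127)
50^14 ≡ 107 (mod 127)
50^18 ≡ 4 (mod 127)
50^21 ≡ 1 (mod 127) ✓
The order of 50 is 21, so the subgroup it generates has 21 elements.
Index = |(Z/127Z)^×| / |⟨50⟩| = 126 / 21 = 6.

6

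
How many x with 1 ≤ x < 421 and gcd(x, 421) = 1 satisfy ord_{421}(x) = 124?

φ(421) = 421 − 1 = 420 = 2^2 · 3 · 5 · 7.
Since (Z/421Z)^× is cyclic of order 420, the number of elements of order d is φ(d) when d | 420 and 0 otherwise.
Since 124 ∤ 420, the count is 0.

0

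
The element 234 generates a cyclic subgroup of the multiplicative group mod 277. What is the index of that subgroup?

ord(234) | φ(277) = 277 − 1 = 276 = 2^2 · 3 · 23.
Divisors of 276: 1, 2, 3, 4, 6, 12, 23, 46, 69, 92, 138, 276.
Compute 234^d (mod 277) for the divisors d until we hit 1:
234^1 ≡ 234
234^2 ≡ 187
234^3 ≡ 269
234^4 ≡ 67
234^6 ≡ 64
234^12 ≡ 218
234^23 ≡ 35
234^46 ≡ 117
234^69 ≡ 217
234^92 ≡ 116
234^138 ≡ 276
234^276 ≡ 1
Thus |⟨234⟩| = ord(234) = 276.
Index = |(Z/277Z)^×| / |⟨234⟩| = 276 / 276 = 1.

1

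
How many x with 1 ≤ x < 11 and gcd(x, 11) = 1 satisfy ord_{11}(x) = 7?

0

φ(11) = 11 − 1 = 10 = 2 · 5.
In a cyclic group of order 10, there are φ(d) elements of order d for each divisor d of 10, and zero for non-divisors.
Here 10 is not a multiple of 7, so there are no elements of order 7.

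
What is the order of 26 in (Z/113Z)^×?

56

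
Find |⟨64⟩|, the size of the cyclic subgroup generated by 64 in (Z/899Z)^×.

70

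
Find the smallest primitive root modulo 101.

2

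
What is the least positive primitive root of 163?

2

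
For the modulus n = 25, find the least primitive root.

φ(25) = φ(5^2) = 5·(5−1) = 20 = 2^2 · 5.
Test candidates g = 2, 3, … against the prime factors q ∈ {2, 5} of φ(25): g is a generator iff g^(20/q) ≢ 1 for every such q.
g = 2: 2^10 ≡ 24; 2^4 ≡ 16 — none is 1, so 2 is a primitive root.
Hence the least primitive root of 25 is 2.

2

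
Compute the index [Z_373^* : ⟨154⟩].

12

By Lagrange's theorem, ord_373(154) divides φ(373) = 373 − 1 = 372 = 2^2 · 3 · 31.
Divisors of 372: 1, 2, 3, 4, 6, 12, 31, 62, 93, 124, 186, 372.
Evaluate successive powers at the divisors of 372:
154^1 ≡ 154 (mod 373)
154^2 ≡ 217 (mod 373)
154^3 ≡ 221 (mod 373)
154^4 ≡ 91 (mod 373)
154^6 ≡ 351 (mod 373)
154^12 ≡ 111 (mod 373)
154^31 ≡ 1 (mod 373) ✓
Thus |⟨154⟩| = ord(154) = 31.
[(Z/373Z)^× : ⟨154⟩] = 372/31 = 12.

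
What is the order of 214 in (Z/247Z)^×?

36

Since 214 ∈ (Z/247Z)^×, its order divides φ(247) = φ(13·19) = (13−1)·(19−1) = 12·18 = 216 = 2^3 · 3^3.
Divisors of 216: 1, 2, 3, 4, 6, 8, 9, 12, 18, 24, 27, 36, 54, 72, 108, 216.
Check 214^d mod 247 for each divisor in increasing order:
214^1 ≡ 214 (mod 247)
214^2 ≡ 101 (mod 247)
214^3 ≡ 125 (mod 247)
214^4 ≡ 74 (mod 247)
214^6 ≡ 64 (mod 247)
214^8 ≡ 42 (mod 247)
214^9 ≡ 96 (mod 247)
214^12 ≡ 144 (mod 247)
214^18 ≡ 77 (mod 247)
214^24 ≡ 235 (mod 247)
214^27 ≡ 229 (mod 247)
214^36 ≡ 1 (mod 247) ✓
Therefore the multiplicative order of 214 modulo 247 is 36.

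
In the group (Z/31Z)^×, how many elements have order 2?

1

φ(31) = 31 − 1 = 30 = 2 · 3 · 5.
(Z/31Z)^× is cyclic (|G| = 30); a cyclic group of order m has exactly φ(d) elements of each order d | m, and none otherwise.
2 | 30, and φ(2) = 2 − 1 = 1.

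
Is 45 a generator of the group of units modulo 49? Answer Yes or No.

Yes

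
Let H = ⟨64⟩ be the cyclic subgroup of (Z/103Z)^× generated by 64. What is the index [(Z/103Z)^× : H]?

6

By Lagrange's theorem, ord_103(64) divides φ(103) = 103 − 1 = 102 = 2 · 3 · 17.
Divisors of 102: 1, 2, 3, 6, 17, 34, 51, 102.
Check 64^d mod 103 for each divisor in increasing order:
64^1 ≡ 64 (mod 103)
64^2 ≡ 79 (mod 103)
64^3 ≡ 9 (mod 103)
64^6 ≡ 81 (mod 103)
64^17 ≡ 1 (mod 103) ✓
Thus |⟨64⟩| = ord(64) = 17.
The index is φ(103) / ord(64) = 102 / 17 = 6.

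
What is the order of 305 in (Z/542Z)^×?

45

The order of 305 must divide φ(542) = φ(2)·φ(271) = 1·270 = 270 = 2 · 3^3 · 5.
Divisors of 270: 1, 2, 3, 5, 6, 9, 10, 15, 18, 27, 30, 45, 54, 90, 135, 270.
Test each divisor d:
305^1 ≡ 305 (mod 542)
305^2 ≡ 343 (mod 542)
305^3 ≡ 9 (mod 542)
305^5 ≡ 377 (mod 542)
305^6 ≡ 81 (mod 542)
305^9 ≡ 187 (mod 542)
305^10 ≡ 125 (mod 542)
305^15 ≡ 513 (mod 542)
305^18 ≡ 281 (mod 542)
305^27 ≡ 515 (mod 542)
305^30 ≡ 299 (mod 542)
305^45 ≡ 1 (mod 542) ✓
Hence ord(305) = 45.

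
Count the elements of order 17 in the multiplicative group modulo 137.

16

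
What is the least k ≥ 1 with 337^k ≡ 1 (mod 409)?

The order of 337 must divide φ(409) = 409 − 1 = 408 = 2^3 · 3 · 17.
Divisors of 408: 1, 2, 3, 4, 6, 8, 12, 17, 24, 34, 51, 68, 102, 136, 204, 408.
Test each divisor d:
337^1 ≡ 337
337^2 ≡ 276
337^3 ≡ 169
337^4 ≡ 102
337^6 ≡ 340
337^8 ≡ 179
337^12 ≡ 262
337^17 ≡ 217
337^24 ≡ 341
337^34 ≡ 54
337^51 ≡ 266
337^68 ≡ 53
337^102 ≡ 408
337^136 ≡ 355
337^204 ≡ 1
Therefore the multiplicative order of 337 modulo 409 is 204.

204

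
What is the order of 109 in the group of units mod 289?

272

Since 109 ∈ (Z/289Z)^×, its order divides φ(289) = φ(17^2) = 17·(17−1) = 272 = 2^4 · 17.
Divisors of 272: 1, 2, 4, 8, 16, 17, 34, 68, 136, 272.
Compute 109^d (mod 289) for the divisors d until we hit 1:
109^1 ≡ 109
109^2 ≡ 32
109^4 ≡ 157
109^8 ≡ 84
109^16 ≡ 120
109^17 ≡ 75
109^34 ≡ 134
109^68 ≡ 38
109^136 ≡ 288
109^272 ≡ 1
The smallest such exponent is 272, so the order of 109 is 272.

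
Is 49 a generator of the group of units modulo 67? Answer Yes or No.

φ(67) = 67 − 1 = 66 = 2 · 3 · 11.
49 is a primitive root mod 67 iff 49^(φ(67)/q) ≢ 1 for every prime q | φ(67), i.e. q ∈ {2, 3, 11}.
49^33 ≡ 1 (mod 67)  [q = 2: ≡ 1 ✗]
49^22 ≡ 37 (mod 67)  [q = 3: ≢ 1 ✓]
49^6 ≡ 9 (mod 67)  [q = 11: ≢ 1 ✓]
The check at q = 2 fails, so 49 generates a proper subgroup.

No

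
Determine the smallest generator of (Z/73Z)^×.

φ(73) = 73 − 1 = 72 = 2^3 · 3^2.
g is a primitive root iff g^(72/q) ≢ 1 (mod 73) for each prime q ∈ {2, 3}.
g = 2: 2^36 ≡ 1 — hits 1, so not a primitive root.
g = 3: 3^36 ≡ 1 — hits 1, so not a primitive root.
g = 4: 4^36 ≡ 1 — hits 1, so not a primitive root.
g = 5: 5^36 ≡ 72; 5^24 ≡ 8 — none is 1, so 5 is a primitive root.
The smallest primitive root modulo 73 is 5.

5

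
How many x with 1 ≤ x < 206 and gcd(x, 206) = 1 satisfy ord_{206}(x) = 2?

φ(206) = φ(2)·φ(103) = 1·102 = 102 = 2 · 3 · 17.
Since (Z/206Z)^× is cyclic of order 102, the number of elements of order d is φ(d) when d | 102 and 0 otherwise.
2 | 102, and φ(2) = 2 − 1 = 1.

1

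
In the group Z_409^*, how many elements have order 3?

2

φ(409) = 409 − 1 = 408 = 2^3 · 3 · 17.
(Z/409Z)^× is cyclic (|G| = 408); a cyclic group of order m has exactly φ(d) elements of each order d | m, and none otherwise.
3 | 408, and φ(3) = 3 − 1 = 2.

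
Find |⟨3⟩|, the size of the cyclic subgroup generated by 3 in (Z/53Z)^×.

By Lagrange's theorem, ord_53(3) divides φ(53) = 53 − 1 = 52 = 2^2 · 13.
Divisors of 52: 1, 2, 4, 13, 26, 52.
Evaluate successive powers at the divisors of 52:
3^1 ≡ 3 (mod 53)
3^2 ≡ 9 (mod 53)
3^4 ≡ 28 (mod 53)
3^13 ≡ 30 (mod 53)
3^26 ≡ 52 (mod 53)
3^52 ≡ 1 (mod 53) ✓
The smallest such exponent is 52, so the order of 3 is 52.

52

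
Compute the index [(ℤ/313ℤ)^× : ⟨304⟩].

ord(304) | φ(313) = 313 − 1 = 312 = 2^3 · 3 · 13.
Divisors of 312: 1, 2, 3, 4, 6, 8, 12, 13, 24, 26, 39, 52, 78, 104, 156, 312.
Check 304^d mod 313 for each divisor in increasing order:
304^1 ≡ 304 (mod 313)
304^2 ≡ 81 (mod 313)
304^3 ≡ 210 (mod 313)
304^4 ≡ 301 (mod 313)
304^6 ≡ 280 (mod 313)
304^8 ≡ 144 (mod 313)
304^12 ≡ 150 (mod 313)
304^13 ≡ 215 (mod 313)
304^24 ≡ 277 (mod 313)
304^26 ≡ 214 (mod 313)
304^39 ≡ 312 (mod 313)
304^52 ≡ 98 (mod 313)
304^78 ≡ 1 (mod 313) ✓
So ord_313(304) = 78, hence |⟨304⟩| = 78.
Index = |(Z/313Z)^×| / |⟨304⟩| = 312 / 78 = 4.

4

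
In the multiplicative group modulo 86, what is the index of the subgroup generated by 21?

6

Since 21 ∈ (Z/86Z)^×, its order divides φ(86) = φ(2)·φ(43) = 1·42 = 42 = 2 · 3 · 7.
Divisors of 42: 1, 2, 3, 6, 7, 14, 21, 42.
Compute 21^d (mod 86) for the divisors d until we hit 1:
21^1 ≡ 21 (mod 86)
21^2 ≡ 11 (mod 86)
21^3 ≡ 59 (mod 86)
21^6 ≡ 41 (mod 86)
21^7 ≡ 1 (mod 86) ✓
Thus |⟨21⟩| = ord(21) = 7.
The index is φ(86) / ord(21) = 42 / 7 = 6.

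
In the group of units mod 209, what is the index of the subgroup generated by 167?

2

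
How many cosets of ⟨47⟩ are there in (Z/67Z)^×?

2

The order of 47 must divide φ(67) = 67 − 1 = 66 = 2 · 3 · 11.
Divisors of 66: 1, 2, 3, 6, 11, 22, 33, 66.
Test each divisor d:
47^1 ≡ 47
47^2 ≡ 65
47^3 ≡ 40
47^6 ≡ 59
47^11 ≡ 37
47^22 ≡ 29
47^33 ≡ 1
So ord_67(47) = 33, hence |⟨47⟩| = 33.
The index is φ(67) / ord(47) = 66 / 33 = 2.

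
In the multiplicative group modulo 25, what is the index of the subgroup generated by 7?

5

By Lagrange's theorem, ord_25(7) divides φ(25) = φ(5^2) = 5·(5−1) = 20 = 2^2 · 5.
Divisors of 20: 1, 2, 4, 5, 10, 20.
Check 7^d mod 25 for each divisor in increasing order:
7^1 ≡ 7 (mod 25)
7^2 ≡ 24 (mod 25)
7^4 ≡ 1 (mod 25) ✓
Thus |⟨7⟩| = ord(7) = 4.
[(Z/25Z)^× : ⟨7⟩] = 20/4 = 5.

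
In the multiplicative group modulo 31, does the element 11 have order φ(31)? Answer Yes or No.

φ(31) = 31 − 1 = 30 = 2 · 3 · 5.
An element g generates (Z/31Z)^× iff g^(30/q) ≢ 1 (mod 31) for each prime q ∈ {2, 3, 5}.
11^15 ≡ 30 (mod 31)  [q = 2: ≢ 1 ✓]
11^10 ≡ 5 (mod 31)  [q = 3: ≢ 1 ✓]
11^6 ≡ 4 (mod 31)  [q = 5: ≢ 1 ✓]
None equal 1, so ord_31(11) = 30: 11 is a primitive root.

Yes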